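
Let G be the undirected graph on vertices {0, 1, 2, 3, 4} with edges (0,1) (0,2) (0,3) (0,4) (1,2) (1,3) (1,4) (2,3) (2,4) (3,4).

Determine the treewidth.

A width-4 tree decomposition is:
Bags: B1 = {0, 1, 2, 3, 4}
Tree: (single bag)
With just one bag of size 5, the width is 5 − 1 = 4, so tw(G) ≤ 4. For the lower bound, the 5 vertices {0, 1, 2, 3, 4} are pairwise adjacent, and any tree decomposition puts a clique entirely inside one bag — forcing width ≥ 4. Combining the bounds, tw(G) = 4.

4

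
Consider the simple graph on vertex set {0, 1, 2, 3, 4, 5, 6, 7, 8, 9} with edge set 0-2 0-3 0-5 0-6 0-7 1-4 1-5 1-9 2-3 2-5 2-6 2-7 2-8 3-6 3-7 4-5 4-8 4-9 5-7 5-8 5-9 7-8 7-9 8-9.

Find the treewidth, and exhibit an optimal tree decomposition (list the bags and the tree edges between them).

Each bag holds 4 vertices, so the decomposition has width 3, which upper-bounds the treewidth. On the other hand G contains the 4-clique {0, 2, 3, 6}. A clique must lie in a single bag of any decomposition, so no decomposition can have width below 3. Combining the bounds, tw(G) = 3.

Treewidth 3.
Bags: B1 = {2, 5, 7, 8}  B2 = {5, 7, 8, 9}  B3 = {0, 2, 5, 7}  B4 = {4, 5, 8, 9}  B5 = {0, 2, 3, 7}  B6 = {1, 4, 5, 9}  B7 = {0, 2, 3, 6}
Tree: B1–B2, B1–B3, B2–B4, B3–B5, B4–B6, B5–B7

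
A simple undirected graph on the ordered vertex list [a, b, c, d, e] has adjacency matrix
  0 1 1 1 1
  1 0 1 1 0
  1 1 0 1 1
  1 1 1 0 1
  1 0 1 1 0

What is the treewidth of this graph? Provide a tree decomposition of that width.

Each bag holds 4 vertices, so the decomposition has width 3, which upper-bounds the treewidth. For the lower bound, the 4 vertices {a, c, d, e} are pairwise adjacent, and any tree decomposition puts a clique entirely inside one bag — forcing width ≥ 3. Hence tw(G) = 3 exactly.

Treewidth 3.
One such decomposition:
Bags: B1 = {a, c, d, e}  B2 = {a, b, c, d}
Tree: B1–B2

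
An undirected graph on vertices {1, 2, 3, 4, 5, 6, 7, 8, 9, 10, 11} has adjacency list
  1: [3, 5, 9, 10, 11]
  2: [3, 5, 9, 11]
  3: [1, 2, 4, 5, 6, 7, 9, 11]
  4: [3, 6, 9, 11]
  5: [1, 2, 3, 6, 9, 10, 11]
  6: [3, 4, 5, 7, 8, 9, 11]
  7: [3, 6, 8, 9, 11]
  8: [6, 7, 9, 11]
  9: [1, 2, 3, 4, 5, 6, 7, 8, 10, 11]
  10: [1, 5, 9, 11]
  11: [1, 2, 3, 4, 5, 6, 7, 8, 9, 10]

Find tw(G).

A width-4 tree decomposition is:
Bags: B1 = {3, 5, 6, 9, 11}  B2 = {1, 3, 5, 9, 11}  B3 = {3, 4, 6, 9, 11}  B4 = {3, 6, 7, 9, 11}  B5 = {2, 3, 5, 9, 11}  B6 = {1, 5, 9, 10, 11}  B7 = {6, 7, 8, 9, 11}
Tree: B1–B2, B1–B3, B3–B4, B1–B5, B2–B6, B4–B7
Each bag holds 5 vertices, so the decomposition has width 4, which upper-bounds the treewidth. On the other hand G contains the 5-clique {6, 7, 8, 9, 11}. A clique must lie in a single bag of any decomposition, so no decomposition can have width below 4. Combining the bounds, tw(G) = 4.

4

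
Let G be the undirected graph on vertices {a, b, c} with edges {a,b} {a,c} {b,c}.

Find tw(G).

A width-2 tree decomposition is:
Bags: B1 = {a, b, c}
Tree: (single bag)
With just one bag of size 3, the width is 3 − 1 = 2, so tw(G) ≤ 2. On the other hand G contains the 3-clique {a, b, c}. A clique must lie in a single bag of any decomposition, so no decomposition can have width below 2. Hence tw(G) = 2 exactly.

2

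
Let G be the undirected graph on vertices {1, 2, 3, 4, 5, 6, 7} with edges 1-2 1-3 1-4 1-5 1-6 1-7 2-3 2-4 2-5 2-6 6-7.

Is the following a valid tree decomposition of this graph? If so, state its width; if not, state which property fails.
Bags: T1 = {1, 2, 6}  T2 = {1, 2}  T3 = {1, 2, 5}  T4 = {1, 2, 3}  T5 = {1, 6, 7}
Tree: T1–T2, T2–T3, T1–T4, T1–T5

A tree decomposition must satisfy three properties: every vertex lies in some bag; for every edge, both endpoints lie together in some bag; and for every vertex, the bags containing it form a connected subtree. Here vertex 4 appears in no bag, so the decomposition is invalid.

No — vertex 4 appears in no bag.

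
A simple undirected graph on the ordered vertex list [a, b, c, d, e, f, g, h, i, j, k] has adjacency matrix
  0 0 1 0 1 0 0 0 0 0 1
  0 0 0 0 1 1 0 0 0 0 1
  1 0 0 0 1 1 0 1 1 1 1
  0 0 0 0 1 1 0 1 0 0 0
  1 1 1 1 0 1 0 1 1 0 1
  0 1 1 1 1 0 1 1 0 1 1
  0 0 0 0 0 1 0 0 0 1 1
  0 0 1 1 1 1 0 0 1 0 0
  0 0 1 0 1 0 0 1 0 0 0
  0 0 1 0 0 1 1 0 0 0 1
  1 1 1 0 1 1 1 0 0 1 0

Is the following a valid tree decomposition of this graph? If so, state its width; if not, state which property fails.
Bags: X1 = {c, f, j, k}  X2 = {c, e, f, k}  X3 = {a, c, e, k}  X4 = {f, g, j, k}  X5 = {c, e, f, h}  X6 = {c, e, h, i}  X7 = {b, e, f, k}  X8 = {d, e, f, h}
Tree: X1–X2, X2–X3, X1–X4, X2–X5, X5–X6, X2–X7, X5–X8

Yes; width 3.

Vertex coverage: the bags together contain {a, b, c, d, e, f, g, h, i, j, k}, the full vertex set. Edge coverage: each edge of G has both endpoints in at least one bag. Running intersection: for every vertex, the bags containing it form a connected subtree. All three properties hold, so this is a valid tree decomposition of width max|bag| − 1 = 3, and hence tw(G) ≤ 3.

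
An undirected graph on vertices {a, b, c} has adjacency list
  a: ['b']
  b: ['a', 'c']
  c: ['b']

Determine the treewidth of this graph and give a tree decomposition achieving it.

Treewidth 1.
One such decomposition:
Bags: B1 = {a, b}  B2 = {b, c}
Tree: B1–B2

Every bag has size at most 2, so the width is 2 − 1 = 1 and tw(G) ≤ 1. Any graph with an edge has treewidth ≥ 1, and G has the edge a–b. Therefore the treewidth is 1.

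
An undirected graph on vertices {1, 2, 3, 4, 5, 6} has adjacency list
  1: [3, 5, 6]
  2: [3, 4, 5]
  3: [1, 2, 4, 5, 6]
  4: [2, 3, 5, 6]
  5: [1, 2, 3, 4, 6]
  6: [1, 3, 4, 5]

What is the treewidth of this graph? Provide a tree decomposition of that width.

Treewidth 3.
One such decomposition:
Bags: B1 = {1, 3, 5, 6}  B2 = {3, 4, 5, 6}  B3 = {2, 3, 4, 5}
Tree: B1–B2, B2–B3

The largest bag has 4 vertices, giving width 3; this decomposition certifies tw(G) ≤ 3. On the other hand G contains the 4-clique {1, 3, 5, 6}. A clique must lie in a single bag of any decomposition, so no decomposition can have width below 3. The upper and lower bounds meet at 3, so that is the treewidth.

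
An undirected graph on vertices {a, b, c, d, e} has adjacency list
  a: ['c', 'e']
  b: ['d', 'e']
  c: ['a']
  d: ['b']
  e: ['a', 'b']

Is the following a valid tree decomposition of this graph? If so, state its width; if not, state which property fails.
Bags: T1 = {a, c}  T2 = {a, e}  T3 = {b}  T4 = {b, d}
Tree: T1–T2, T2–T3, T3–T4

A tree decomposition must satisfy three properties: every vertex lies in some bag; for every edge, both endpoints lie together in some bag; and for every vertex, the bags containing it form a connected subtree. Here edge (e,b) lies in no bag, so the decomposition is invalid.

No — edge (e,b) lies in no bag.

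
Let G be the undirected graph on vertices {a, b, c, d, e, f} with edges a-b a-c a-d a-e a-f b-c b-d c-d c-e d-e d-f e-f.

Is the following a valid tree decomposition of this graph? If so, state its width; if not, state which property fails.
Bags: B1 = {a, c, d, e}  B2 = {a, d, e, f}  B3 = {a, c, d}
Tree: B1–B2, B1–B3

No — vertex b appears in no bag.

A tree decomposition must satisfy three properties: every vertex lies in some bag; for every edge, both endpoints lie together in some bag; and for every vertex, the bags containing it form a connected subtree. Here vertex b appears in no bag, so the decomposition is invalid.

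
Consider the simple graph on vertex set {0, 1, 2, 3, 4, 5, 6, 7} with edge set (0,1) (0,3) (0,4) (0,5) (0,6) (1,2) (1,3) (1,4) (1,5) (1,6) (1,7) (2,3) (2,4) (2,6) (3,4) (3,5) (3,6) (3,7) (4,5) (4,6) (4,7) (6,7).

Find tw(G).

A width-4 tree decomposition is:
Bags: B1 = {0, 1, 3, 4, 6}  B2 = {1, 2, 3, 4, 6}  B3 = {1, 3, 4, 6, 7}  B4 = {0, 1, 3, 4, 5}
Tree: B1–B2, B2–B3, B1–B4
Each bag holds 5 vertices, so the decomposition has width 4, which upper-bounds the treewidth. On the other hand G contains the 5-clique {0, 1, 3, 4, 5}. A clique must lie in a single bag of any decomposition, so no decomposition can have width below 4. The upper and lower bounds meet at 4, so that is the treewidth.

4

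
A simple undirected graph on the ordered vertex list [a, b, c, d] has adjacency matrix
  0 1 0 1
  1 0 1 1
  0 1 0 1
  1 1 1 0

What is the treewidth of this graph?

2

A width-2 tree decomposition is:
Bags: B1 = {b, c, d}  B2 = {a, b, d}
Tree: B1–B2
The largest bag has 3 vertices, giving width 2; this decomposition certifies tw(G) ≤ 2. On the other hand G contains the 3-clique {b, c, d}. A clique must lie in a single bag of any decomposition, so no decomposition can have width below 2. The upper and lower bounds meet at 2, so that is the treewidth.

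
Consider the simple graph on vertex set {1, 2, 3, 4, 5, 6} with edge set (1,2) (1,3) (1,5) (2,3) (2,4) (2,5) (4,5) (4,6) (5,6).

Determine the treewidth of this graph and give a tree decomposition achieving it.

Each bag holds 3 vertices, so the decomposition has width 2, which upper-bounds the treewidth. For the lower bound, the 3 vertices {1, 2, 3} are pairwise adjacent, and any tree decomposition puts a clique entirely inside one bag — forcing width ≥ 2. The upper and lower bounds meet at 2, so that is the treewidth.

Treewidth 2.
Bags: B1 = {1, 2, 3}  B2 = {1, 2, 5}  B3 = {2, 4, 5}  B4 = {4, 5, 6}
Tree: B1–B2, B2–B3, B3–B4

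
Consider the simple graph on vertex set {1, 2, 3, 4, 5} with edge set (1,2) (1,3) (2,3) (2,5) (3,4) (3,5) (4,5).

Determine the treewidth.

A width-2 tree decomposition is:
Bags: B1 = {2, 3, 5}  B2 = {3, 4, 5}  B3 = {1, 2, 3}
Tree: B1–B2, B1–B3
The largest bag has 3 vertices, giving width 2; this decomposition certifies tw(G) ≤ 2. Conversely, {1, 2, 3} is a clique of size 3, and the vertices of any clique must share a bag in every tree decomposition; so some bag has ≥ 3 vertices and tw(G) ≥ 2. Hence tw(G) = 2 exactly.

2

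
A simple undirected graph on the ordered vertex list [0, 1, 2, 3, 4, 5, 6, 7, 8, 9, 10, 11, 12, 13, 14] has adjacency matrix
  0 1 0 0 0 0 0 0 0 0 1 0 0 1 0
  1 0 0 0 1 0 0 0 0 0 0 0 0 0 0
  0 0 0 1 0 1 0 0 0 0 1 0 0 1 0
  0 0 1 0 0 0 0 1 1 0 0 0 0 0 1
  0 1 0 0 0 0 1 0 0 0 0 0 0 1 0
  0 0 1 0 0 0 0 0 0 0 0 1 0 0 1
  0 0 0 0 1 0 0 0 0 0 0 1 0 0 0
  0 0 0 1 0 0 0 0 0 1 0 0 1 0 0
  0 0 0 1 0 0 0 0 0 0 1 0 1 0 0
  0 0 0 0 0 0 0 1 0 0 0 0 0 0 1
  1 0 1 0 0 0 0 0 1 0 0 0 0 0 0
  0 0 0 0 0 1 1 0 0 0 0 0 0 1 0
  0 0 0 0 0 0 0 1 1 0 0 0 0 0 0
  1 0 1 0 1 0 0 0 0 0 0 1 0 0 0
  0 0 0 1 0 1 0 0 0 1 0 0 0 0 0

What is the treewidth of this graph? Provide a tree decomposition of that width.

Treewidth 3.
Bags: B1 = {7, 8, 9, 12}  B2 = {3, 7, 8, 9}  B3 = {3, 8, 9, 14}  B4 = {3, 8, 10, 14}  B5 = {2, 3, 10, 14}  B6 = {2, 5, 10, 14}  B7 = {0, 2, 5, 10}  B8 = {0, 2, 5, 13}  B9 = {0, 5, 11, 13}  B10 = {0, 1, 11, 13}  B11 = {1, 4, 11, 13}  B12 = {1, 4, 6, 11}
Tree: B1–B2, B2–B3, B3–B4, B4–B5, B5–B6, B6–B7, B7–B8, B8–B9, B9–B10, B10–B11, B11–B12

Each bag holds 4 vertices, so the decomposition has width 3, which upper-bounds the treewidth. For the lower bound: the 4 vertex sets {7,9,12}, {8}, {3}, {2,5,10,14} are disjoint, each induces a connected subgraph, and every pair is joined by at least one edge of G. Contracting each set to a single vertex therefore yields K_{4} as a minor, and since treewidth is minor-monotone, tw(G) ≥ tw(K_{4}) = 3. Combining the bounds, tw(G) = 3.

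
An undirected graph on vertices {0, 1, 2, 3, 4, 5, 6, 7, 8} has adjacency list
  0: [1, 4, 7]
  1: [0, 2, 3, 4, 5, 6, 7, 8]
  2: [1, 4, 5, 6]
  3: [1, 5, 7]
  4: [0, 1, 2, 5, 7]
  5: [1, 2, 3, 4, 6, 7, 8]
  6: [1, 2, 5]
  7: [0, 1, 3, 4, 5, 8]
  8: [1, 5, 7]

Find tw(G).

A width-3 tree decomposition is:
Bags: B1 = {1, 4, 5, 7}  B2 = {1, 5, 7, 8}  B3 = {1, 2, 4, 5}  B4 = {1, 3, 5, 7}  B5 = {1, 2, 5, 6}  B6 = {0, 1, 4, 7}
Tree: B1–B2, B1–B3, B2–B4, B3–B5, B1–B6
The largest bag has 4 vertices, giving width 3; this decomposition certifies tw(G) ≤ 3. On the other hand G contains the 4-clique {0, 1, 4, 7}. A clique must lie in a single bag of any decomposition, so no decomposition can have width below 3. Therefore the treewidth is 3.

3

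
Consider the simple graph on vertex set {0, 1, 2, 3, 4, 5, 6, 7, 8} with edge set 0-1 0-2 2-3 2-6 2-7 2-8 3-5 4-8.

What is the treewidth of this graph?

A width-1 tree decomposition is:
Bags: B1 = {2, 8}  B2 = {2, 7}  B3 = {0, 2}  B4 = {0, 1}  B5 = {2, 3}  B6 = {4, 8}  B7 = {2, 6}  B8 = {3, 5}
Tree: B1–B2, B1–B3, B3–B4, B3–B5, B1–B6, B3–B7, B5–B8
Every bag has size at most 2, so the width is 2 − 1 = 1 and tw(G) ≤ 1. Any graph with an edge has treewidth ≥ 1, and G has the edge 2–8. Therefore the treewidth is 1.

1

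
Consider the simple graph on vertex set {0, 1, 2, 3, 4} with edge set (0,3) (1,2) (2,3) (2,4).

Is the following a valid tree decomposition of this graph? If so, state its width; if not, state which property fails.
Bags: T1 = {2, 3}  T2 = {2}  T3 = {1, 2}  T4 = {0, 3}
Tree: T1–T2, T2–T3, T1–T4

No — vertex 4 appears in no bag.

A tree decomposition must satisfy three properties: every vertex lies in some bag; for every edge, both endpoints lie together in some bag; and for every vertex, the bags containing it form a connected subtree. Here vertex 4 appears in no bag, so the decomposition is invalid.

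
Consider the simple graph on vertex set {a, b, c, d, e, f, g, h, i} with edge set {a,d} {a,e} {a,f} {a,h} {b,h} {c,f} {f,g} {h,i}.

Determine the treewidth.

A width-1 tree decomposition is:
Bags: B1 = {a, f}  B2 = {a, h}  B3 = {h, i}  B4 = {f, g}  B5 = {c, f}  B6 = {a, d}  B7 = {b, h}  B8 = {a, e}
Tree: B1–B2, B2–B3, B1–B4, B1–B5, B2–B6, B3–B7, B1–B8
Each bag holds 2 vertices, so the decomposition has width 1, which upper-bounds the treewidth. Since G has at least one edge (e.g. f–a), it is not an edgeless graph, so tw(G) ≥ 1. Therefore the treewidth is 1.

1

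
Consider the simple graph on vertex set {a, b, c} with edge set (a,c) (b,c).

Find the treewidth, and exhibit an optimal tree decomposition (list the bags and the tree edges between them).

Each bag holds 2 vertices, so the decomposition has width 1, which upper-bounds the treewidth. G has an edge, so its treewidth is at least 1. Hence tw(G) = 1 exactly.

Treewidth 1.
One optimal decomposition is:
Bags: B1 = {a, c}  B2 = {b, c}
Tree: B1–B2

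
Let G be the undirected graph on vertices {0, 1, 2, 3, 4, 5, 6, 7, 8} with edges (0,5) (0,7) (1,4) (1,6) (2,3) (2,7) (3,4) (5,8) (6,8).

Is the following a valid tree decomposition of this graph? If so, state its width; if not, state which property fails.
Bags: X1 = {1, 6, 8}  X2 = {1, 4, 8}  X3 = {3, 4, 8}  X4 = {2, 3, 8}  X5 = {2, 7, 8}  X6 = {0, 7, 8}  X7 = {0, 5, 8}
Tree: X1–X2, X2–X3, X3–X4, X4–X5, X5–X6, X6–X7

Yes; width 2.

Every vertex of G appears in some bag (union = {0, 1, 2, 3, 4, 5, 6, 7, 8}); every edge is covered by a bag; and for each vertex v the set of bags containing v is connected in the bag tree. The decomposition is therefore valid. The largest bag has 3 vertices, so the width is 2.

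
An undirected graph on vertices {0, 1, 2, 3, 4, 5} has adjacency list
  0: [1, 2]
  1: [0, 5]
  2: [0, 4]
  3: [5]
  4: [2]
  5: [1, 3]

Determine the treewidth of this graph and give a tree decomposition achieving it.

Treewidth 1.
One optimal decomposition is:
Bags: B1 = {2, 4}  B2 = {0, 2}  B3 = {0, 1}  B4 = {1, 5}  B5 = {3, 5}
Tree: B1–B2, B2–B3, B3–B4, B4–B5

Every bag has size at most 2, so the width is 2 − 1 = 1 and tw(G) ≤ 1. G has an edge, so its treewidth is at least 1. Therefore the treewidth is 1.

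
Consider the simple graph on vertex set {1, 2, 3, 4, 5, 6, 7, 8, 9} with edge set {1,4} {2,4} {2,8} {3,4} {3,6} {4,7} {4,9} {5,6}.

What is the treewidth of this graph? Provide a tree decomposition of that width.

Treewidth 1.
Bags: B1 = {4, 9}  B2 = {4, 7}  B3 = {3, 4}  B4 = {3, 6}  B5 = {2, 4}  B6 = {5, 6}  B7 = {1, 4}  B8 = {2, 8}
Tree: B1–B2, B2–B3, B3–B4, B3–B5, B4–B6, B2–B7, B5–B8

Each bag holds 2 vertices, so the decomposition has width 1, which upper-bounds the treewidth. Any graph with an edge has treewidth ≥ 1, and G has the edge 4–9. The upper and lower bounds meet at 1, so that is the treewidth.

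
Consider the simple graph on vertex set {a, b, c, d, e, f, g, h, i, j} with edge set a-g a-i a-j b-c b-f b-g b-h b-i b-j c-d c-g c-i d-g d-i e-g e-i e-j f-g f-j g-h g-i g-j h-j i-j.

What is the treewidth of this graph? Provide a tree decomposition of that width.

The largest bag has 4 vertices, giving width 3; this decomposition certifies tw(G) ≤ 3. On the other hand G contains the 4-clique {b, g, h, j}. A clique must lie in a single bag of any decomposition, so no decomposition can have width below 3. The upper and lower bounds meet at 3, so that is the treewidth.

Treewidth 3.
One such decomposition:
Bags: B1 = {b, g, i, j}  B2 = {b, f, g, j}  B3 = {a, g, i, j}  B4 = {b, c, g, i}  B5 = {c, d, g, i}  B6 = {e, g, i, j}  B7 = {b, g, h, j}
Tree: B1–B2, B1–B3, B1–B4, B4–B5, B1–B6, B1–B7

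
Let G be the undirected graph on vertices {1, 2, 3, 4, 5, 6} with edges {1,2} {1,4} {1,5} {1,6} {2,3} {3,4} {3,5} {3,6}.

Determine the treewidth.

A width-2 tree decomposition is:
Bags: B1 = {1, 3, 4}  B2 = {1, 3, 6}  B3 = {1, 2, 3}  B4 = {1, 3, 5}
Tree: B1–B2, B2–B3, B3–B4
Every bag has size at most 3, so the width is 3 − 1 = 2 and tw(G) ≤ 2. Since 4–3–6–1–4 is a cycle in G, G is not acyclic. Forests are exactly the graphs of treewidth ≤ 1, so tw(G) ≥ 2. Therefore the treewidth is 2.

2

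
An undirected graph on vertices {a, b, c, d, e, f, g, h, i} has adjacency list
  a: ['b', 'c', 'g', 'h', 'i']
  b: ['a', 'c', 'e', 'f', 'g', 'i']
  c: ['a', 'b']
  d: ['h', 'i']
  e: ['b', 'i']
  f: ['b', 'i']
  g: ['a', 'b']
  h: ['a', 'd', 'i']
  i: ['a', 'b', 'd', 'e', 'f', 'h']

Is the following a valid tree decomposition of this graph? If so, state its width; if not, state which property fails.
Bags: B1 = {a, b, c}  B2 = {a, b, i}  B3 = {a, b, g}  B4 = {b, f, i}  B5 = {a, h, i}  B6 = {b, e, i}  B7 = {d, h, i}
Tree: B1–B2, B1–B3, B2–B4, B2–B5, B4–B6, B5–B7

Vertex coverage: the bags together contain {a, b, c, d, e, f, g, h, i}, the full vertex set. Edge coverage: each edge of G has both endpoints in at least one bag. Running intersection: for every vertex, the bags containing it form a connected subtree. All three properties hold, so this is a valid tree decomposition of width max|bag| − 1 = 2, and hence tw(G) ≤ 2.

Yes; width 2.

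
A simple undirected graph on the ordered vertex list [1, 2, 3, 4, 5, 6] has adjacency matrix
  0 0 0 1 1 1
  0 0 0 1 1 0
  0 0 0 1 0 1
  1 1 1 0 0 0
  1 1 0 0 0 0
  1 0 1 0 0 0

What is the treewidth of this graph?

A width-2 tree decomposition is:
Bags: B1 = {1, 2, 5}  B2 = {1, 2, 4}  B3 = {1, 4, 6}  B4 = {3, 4, 6}
Tree: B1–B2, B2–B3, B3–B4
The largest bag has 3 vertices, giving width 2; this decomposition certifies tw(G) ≤ 2. Since 5–2–4–1–5 is a cycle in G, G is not acyclic. Forests are exactly the graphs of treewidth ≤ 1, so tw(G) ≥ 2. The upper and lower bounds meet at 2, so that is the treewidth.

2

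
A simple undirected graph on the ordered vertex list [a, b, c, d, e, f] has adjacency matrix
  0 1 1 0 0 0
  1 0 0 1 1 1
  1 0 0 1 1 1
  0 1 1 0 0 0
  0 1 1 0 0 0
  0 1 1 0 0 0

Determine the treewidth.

2

A width-2 tree decomposition is:
Bags: B1 = {a, b, c}  B2 = {b, c, d}  B3 = {b, c, f}  B4 = {b, c, e}
Tree: B1–B2, B2–B3, B3–B4
Every bag has size at most 3, so the width is 3 − 1 = 2 and tw(G) ≤ 2. Since b–a–c–d–b is a cycle in G, G is not acyclic. Forests are exactly the graphs of treewidth ≤ 1, so tw(G) ≥ 2. Hence tw(G) = 2 exactly.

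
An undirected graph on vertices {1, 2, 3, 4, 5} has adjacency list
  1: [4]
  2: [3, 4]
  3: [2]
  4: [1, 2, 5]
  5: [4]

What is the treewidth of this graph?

A width-1 tree decomposition is:
Bags: B1 = {4, 5}  B2 = {2, 4}  B3 = {1, 4}  B4 = {2, 3}
Tree: B1–B2, B1–B3, B2–B4
Every bag has size at most 2, so the width is 2 − 1 = 1 and tw(G) ≤ 1. G has an edge, so its treewidth is at least 1. Therefore the treewidth is 1.

1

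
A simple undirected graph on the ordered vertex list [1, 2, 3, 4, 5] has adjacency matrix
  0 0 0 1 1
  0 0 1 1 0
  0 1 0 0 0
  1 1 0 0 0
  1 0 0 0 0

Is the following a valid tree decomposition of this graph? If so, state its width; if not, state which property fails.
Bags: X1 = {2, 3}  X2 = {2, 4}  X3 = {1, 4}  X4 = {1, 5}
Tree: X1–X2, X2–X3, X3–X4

Vertex coverage: the bags together contain {1, 2, 3, 4, 5}, the full vertex set. Edge coverage: each edge of G has both endpoints in at least one bag. Running intersection: for every vertex, the bags containing it form a connected subtree. All three properties hold, so this is a valid tree decomposition of width max|bag| − 1 = 1, and hence tw(G) ≤ 1.

Yes; width 1.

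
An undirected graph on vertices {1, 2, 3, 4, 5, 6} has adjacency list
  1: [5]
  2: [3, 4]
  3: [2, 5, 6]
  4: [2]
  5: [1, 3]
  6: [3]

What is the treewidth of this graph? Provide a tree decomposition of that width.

Treewidth 1.
One such decomposition:
Bags: B1 = {3, 6}  B2 = {2, 3}  B3 = {3, 5}  B4 = {1, 5}  B5 = {2, 4}
Tree: B1–B2, B1–B3, B3–B4, B2–B5

The largest bag has 2 vertices, giving width 1; this decomposition certifies tw(G) ≤ 1. G has an edge, so its treewidth is at least 1. The upper and lower bounds meet at 1, so that is the treewidth.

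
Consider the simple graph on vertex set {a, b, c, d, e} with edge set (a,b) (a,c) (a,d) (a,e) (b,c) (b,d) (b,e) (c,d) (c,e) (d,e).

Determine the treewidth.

A width-4 tree decomposition is:
Bags: B1 = {a, b, c, d, e}
Tree: (single bag)
With just one bag of size 5, the width is 5 − 1 = 4, so tw(G) ≤ 4. On the other hand G contains the 5-clique {a, b, c, d, e}. A clique must lie in a single bag of any decomposition, so no decomposition can have width below 4. Combining the bounds, tw(G) = 4.

4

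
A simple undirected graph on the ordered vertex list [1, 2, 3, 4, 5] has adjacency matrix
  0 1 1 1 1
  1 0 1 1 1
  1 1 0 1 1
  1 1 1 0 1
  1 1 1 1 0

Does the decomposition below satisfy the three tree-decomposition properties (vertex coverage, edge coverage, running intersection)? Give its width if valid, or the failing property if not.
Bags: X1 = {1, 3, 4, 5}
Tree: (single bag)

A tree decomposition must satisfy three properties: every vertex lies in some bag; for every edge, both endpoints lie together in some bag; and for every vertex, the bags containing it form a connected subtree. Here vertex 2 appears in no bag, so the decomposition is invalid.

No — vertex 2 appears in no bag.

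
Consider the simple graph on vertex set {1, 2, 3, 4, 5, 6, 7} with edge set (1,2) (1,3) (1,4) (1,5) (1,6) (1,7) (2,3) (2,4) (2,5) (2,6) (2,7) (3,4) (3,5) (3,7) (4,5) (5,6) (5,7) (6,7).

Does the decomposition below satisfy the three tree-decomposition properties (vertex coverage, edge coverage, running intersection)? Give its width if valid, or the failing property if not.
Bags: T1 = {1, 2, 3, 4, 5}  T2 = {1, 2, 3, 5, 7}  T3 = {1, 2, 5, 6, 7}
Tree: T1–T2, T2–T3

Yes; width 4.

Every vertex of G appears in some bag (union = {1, 2, 3, 4, 5, 6, 7}); every edge is covered by a bag; and for each vertex v the set of bags containing v is connected in the bag tree. The decomposition is therefore valid. The largest bag has 5 vertices, so the width is 4.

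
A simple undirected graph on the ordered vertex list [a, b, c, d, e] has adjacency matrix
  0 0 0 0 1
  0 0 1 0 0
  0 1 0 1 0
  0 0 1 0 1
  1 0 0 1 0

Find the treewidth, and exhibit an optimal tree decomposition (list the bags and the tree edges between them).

Every bag has size at most 2, so the width is 2 − 1 = 1 and tw(G) ≤ 1. Since G has at least one edge (e.g. b–c), it is not an edgeless graph, so tw(G) ≥ 1. Therefore the treewidth is 1.

Treewidth 1.
One such decomposition:
Bags: B1 = {b, c}  B2 = {c, d}  B3 = {d, e}  B4 = {a, e}
Tree: B1–B2, B2–B3, B3–B4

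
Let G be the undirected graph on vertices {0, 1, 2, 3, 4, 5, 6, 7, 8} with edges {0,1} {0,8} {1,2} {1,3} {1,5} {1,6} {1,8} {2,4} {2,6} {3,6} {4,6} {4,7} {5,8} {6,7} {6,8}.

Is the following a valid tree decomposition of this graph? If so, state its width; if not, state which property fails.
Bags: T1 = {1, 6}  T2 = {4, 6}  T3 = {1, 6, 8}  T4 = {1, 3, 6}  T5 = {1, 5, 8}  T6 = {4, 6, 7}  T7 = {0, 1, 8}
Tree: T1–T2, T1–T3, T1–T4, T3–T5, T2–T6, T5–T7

A tree decomposition must satisfy three properties: every vertex lies in some bag; for every edge, both endpoints lie together in some bag; and for every vertex, the bags containing it form a connected subtree. Here vertex 2 appears in no bag, so the decomposition is invalid.

No — vertex 2 appears in no bag.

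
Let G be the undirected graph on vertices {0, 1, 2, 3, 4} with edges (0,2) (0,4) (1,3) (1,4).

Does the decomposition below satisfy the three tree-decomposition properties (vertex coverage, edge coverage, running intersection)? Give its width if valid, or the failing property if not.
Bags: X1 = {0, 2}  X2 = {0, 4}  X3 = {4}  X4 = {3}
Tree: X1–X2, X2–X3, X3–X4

A tree decomposition must satisfy three properties: every vertex lies in some bag; for every edge, both endpoints lie together in some bag; and for every vertex, the bags containing it form a connected subtree. Here vertex 1 appears in no bag, so the decomposition is invalid.

No — vertex 1 appears in no bag.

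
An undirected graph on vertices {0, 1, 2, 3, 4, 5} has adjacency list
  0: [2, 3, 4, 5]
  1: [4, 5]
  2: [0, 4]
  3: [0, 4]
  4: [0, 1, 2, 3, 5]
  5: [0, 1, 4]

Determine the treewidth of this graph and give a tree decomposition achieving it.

Treewidth 2.
One optimal decomposition is:
Bags: B1 = {0, 3, 4}  B2 = {0, 4, 5}  B3 = {0, 2, 4}  B4 = {1, 4, 5}
Tree: B1–B2, B2–B3, B2–B4

The largest bag has 3 vertices, giving width 2; this decomposition certifies tw(G) ≤ 2. On the other hand G contains the 3-clique {0, 2, 4}. A clique must lie in a single bag of any decomposition, so no decomposition can have width below 2. Therefore the treewidth is 2.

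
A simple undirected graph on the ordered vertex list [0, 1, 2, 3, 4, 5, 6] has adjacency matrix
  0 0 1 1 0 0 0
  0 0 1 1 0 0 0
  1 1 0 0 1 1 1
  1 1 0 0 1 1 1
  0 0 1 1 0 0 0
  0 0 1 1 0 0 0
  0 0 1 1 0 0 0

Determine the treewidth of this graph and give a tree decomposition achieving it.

Treewidth 2.
One such decomposition:
Bags: B1 = {0, 2, 3}  B2 = {2, 3, 6}  B3 = {2, 3, 5}  B4 = {2, 3, 4}  B5 = {1, 2, 3}
Tree: B1–B2, B2–B3, B3–B4, B4–B5

Every bag has size at most 3, so the width is 3 − 1 = 2 and tw(G) ≤ 2. For the lower bound, G contains the cycle 3–0–2–6–3, so G is not a forest; only forests have treewidth ≤ 1, hence tw(G) ≥ 2. The upper and lower bounds meet at 2, so that is the treewidth.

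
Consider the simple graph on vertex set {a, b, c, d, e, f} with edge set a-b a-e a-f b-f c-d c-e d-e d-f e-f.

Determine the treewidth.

2

A width-2 tree decomposition is:
Bags: B1 = {a, e, f}  B2 = {a, b, f}  B3 = {d, e, f}  B4 = {c, d, e}
Tree: B1–B2, B1–B3, B3–B4
Each bag holds 3 vertices, so the decomposition has width 2, which upper-bounds the treewidth. Conversely, {c, d, e} is a clique of size 3, and the vertices of any clique must share a bag in every tree decomposition; so some bag has ≥ 3 vertices and tw(G) ≥ 2. Hence tw(G) = 2 exactly.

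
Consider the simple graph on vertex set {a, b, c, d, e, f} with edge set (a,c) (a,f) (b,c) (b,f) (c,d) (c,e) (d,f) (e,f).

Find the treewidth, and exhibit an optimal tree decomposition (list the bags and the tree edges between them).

Each bag holds 3 vertices, so the decomposition has width 2, which upper-bounds the treewidth. For the lower bound, G contains the cycle b–f–d–c–b, so G is not a forest; only forests have treewidth ≤ 1, hence tw(G) ≥ 2. Hence tw(G) = 2 exactly.

Treewidth 2.
One optimal decomposition is:
Bags: B1 = {b, c, f}  B2 = {c, d, f}  B3 = {c, e, f}  B4 = {a, c, f}
Tree: B1–B2, B2–B3, B3–B4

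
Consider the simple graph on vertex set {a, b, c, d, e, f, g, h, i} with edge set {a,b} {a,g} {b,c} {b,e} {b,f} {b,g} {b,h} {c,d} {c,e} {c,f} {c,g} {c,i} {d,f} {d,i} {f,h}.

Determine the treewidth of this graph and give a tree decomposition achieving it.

Treewidth 2.
One optimal decomposition is:
Bags: B1 = {b, c, g}  B2 = {b, c, f}  B3 = {b, f, h}  B4 = {b, c, e}  B5 = {a, b, g}  B6 = {c, d, f}  B7 = {c, d, i}
Tree: B1–B2, B2–B3, B1–B4, B1–B5, B2–B6, B6–B7

Every bag has size at most 3, so the width is 3 − 1 = 2 and tw(G) ≤ 2. For the lower bound, the 3 vertices {c, d, f} are pairwise adjacent, and any tree decomposition puts a clique entirely inside one bag — forcing width ≥ 2. Hence tw(G) = 2 exactly.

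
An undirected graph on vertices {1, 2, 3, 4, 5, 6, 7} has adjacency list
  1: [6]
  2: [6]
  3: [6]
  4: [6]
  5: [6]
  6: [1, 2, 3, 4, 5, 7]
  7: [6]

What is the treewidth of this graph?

A width-1 tree decomposition is:
Bags: B1 = {1, 6}  B2 = {3, 6}  B3 = {6, 7}  B4 = {4, 6}  B5 = {5, 6}  B6 = {2, 6}
Tree: B1–B2, B2–B3, B3–B4, B4–B5, B1–B6
The largest bag has 2 vertices, giving width 1; this decomposition certifies tw(G) ≤ 1. Any graph with an edge has treewidth ≥ 1, and G has the edge 6–1. Combining the bounds, tw(G) = 1.

1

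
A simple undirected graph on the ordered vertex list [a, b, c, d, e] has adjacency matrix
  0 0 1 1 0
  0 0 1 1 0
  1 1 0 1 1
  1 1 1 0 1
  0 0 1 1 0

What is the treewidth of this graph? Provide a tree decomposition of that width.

The largest bag has 3 vertices, giving width 2; this decomposition certifies tw(G) ≤ 2. On the other hand G contains the 3-clique {c, d, e}. A clique must lie in a single bag of any decomposition, so no decomposition can have width below 2. The upper and lower bounds meet at 2, so that is the treewidth.

Treewidth 2.
One such decomposition:
Bags: B1 = {a, c, d}  B2 = {b, c, d}  B3 = {c, d, e}
Tree: B1–B2, B1–B3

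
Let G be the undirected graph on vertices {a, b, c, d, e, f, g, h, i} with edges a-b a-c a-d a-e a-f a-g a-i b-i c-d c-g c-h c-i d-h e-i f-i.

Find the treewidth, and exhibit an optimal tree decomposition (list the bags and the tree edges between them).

Every bag has size at most 3, so the width is 3 − 1 = 2 and tw(G) ≤ 2. Conversely, {c, d, h} is a clique of size 3, and the vertices of any clique must share a bag in every tree decomposition; so some bag has ≥ 3 vertices and tw(G) ≥ 2. The upper and lower bounds meet at 2, so that is the treewidth.

Treewidth 2.
One such decomposition:
Bags: B1 = {a, c, d}  B2 = {a, c, i}  B3 = {a, c, g}  B4 = {a, e, i}  B5 = {c, d, h}  B6 = {a, b, i}  B7 = {a, f, i}
Tree: B1–B2, B2–B3, B2–B4, B1–B5, B4–B6, B2–B7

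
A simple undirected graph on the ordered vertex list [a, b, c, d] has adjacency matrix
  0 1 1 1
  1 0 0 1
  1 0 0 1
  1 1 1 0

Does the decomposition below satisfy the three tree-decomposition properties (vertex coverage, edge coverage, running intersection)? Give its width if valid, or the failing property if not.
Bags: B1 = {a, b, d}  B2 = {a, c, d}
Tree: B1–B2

Yes; width 2.

Vertex coverage: the bags together contain {a, b, c, d}, the full vertex set. Edge coverage: each edge of G has both endpoints in at least one bag. Running intersection: for every vertex, the bags containing it form a connected subtree. All three properties hold, so this is a valid tree decomposition of width max|bag| − 1 = 2, and hence tw(G) ≤ 2.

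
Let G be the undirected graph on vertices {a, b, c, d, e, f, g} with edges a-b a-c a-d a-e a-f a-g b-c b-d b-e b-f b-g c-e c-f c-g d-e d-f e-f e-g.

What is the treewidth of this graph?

4

A width-4 tree decomposition is:
Bags: B1 = {a, b, c, e, f}  B2 = {a, b, d, e, f}  B3 = {a, b, c, e, g}
Tree: B1–B2, B1–B3
Each bag holds 5 vertices, so the decomposition has width 4, which upper-bounds the treewidth. On the other hand G contains the 5-clique {a, b, d, e, f}. A clique must lie in a single bag of any decomposition, so no decomposition can have width below 4. The upper and lower bounds meet at 4, so that is the treewidth.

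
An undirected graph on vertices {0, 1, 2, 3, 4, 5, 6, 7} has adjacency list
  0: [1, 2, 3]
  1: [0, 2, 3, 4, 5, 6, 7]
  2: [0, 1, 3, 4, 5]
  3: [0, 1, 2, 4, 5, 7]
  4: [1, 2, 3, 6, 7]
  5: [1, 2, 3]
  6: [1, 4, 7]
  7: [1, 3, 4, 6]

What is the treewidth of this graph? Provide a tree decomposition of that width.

Treewidth 3.
One such decomposition:
Bags: B1 = {1, 2, 3, 5}  B2 = {1, 2, 3, 4}  B3 = {0, 1, 2, 3}  B4 = {1, 3, 4, 7}  B5 = {1, 4, 6, 7}
Tree: B1–B2, B2–B3, B2–B4, B4–B5

The largest bag has 4 vertices, giving width 3; this decomposition certifies tw(G) ≤ 3. On the other hand G contains the 4-clique {0, 1, 2, 3}. A clique must lie in a single bag of any decomposition, so no decomposition can have width below 3. The upper and lower bounds meet at 3, so that is the treewidth.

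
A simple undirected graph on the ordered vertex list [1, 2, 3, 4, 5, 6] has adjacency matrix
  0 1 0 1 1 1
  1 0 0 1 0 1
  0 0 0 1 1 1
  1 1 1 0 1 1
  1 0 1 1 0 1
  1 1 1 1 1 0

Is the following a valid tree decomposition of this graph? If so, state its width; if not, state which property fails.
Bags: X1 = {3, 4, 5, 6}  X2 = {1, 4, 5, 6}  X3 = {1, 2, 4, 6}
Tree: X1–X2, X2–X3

Checking the three conditions: (i) the bags cover all of {1, 2, 3, 4, 5, 6}; (ii) for each edge, some bag contains both endpoints; (iii) the bags containing any fixed vertex form a subtree. All hold, so the decomposition is valid with width 4 − 1 = 3.

Yes; width 3.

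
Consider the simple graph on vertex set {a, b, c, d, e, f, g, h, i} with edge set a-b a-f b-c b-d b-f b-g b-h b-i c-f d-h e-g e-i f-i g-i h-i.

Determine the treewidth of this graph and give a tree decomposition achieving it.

Every bag has size at most 3, so the width is 3 − 1 = 2 and tw(G) ≤ 2. For the lower bound, the 3 vertices {e, g, i} are pairwise adjacent, and any tree decomposition puts a clique entirely inside one bag — forcing width ≥ 2. Therefore the treewidth is 2.

Treewidth 2.
Bags: B1 = {b, h, i}  B2 = {b, f, i}  B3 = {b, g, i}  B4 = {b, d, h}  B5 = {e, g, i}  B6 = {a, b, f}  B7 = {b, c, f}
Tree: B1–B2, B1–B3, B1–B4, B3–B5, B2–B6, B6–B7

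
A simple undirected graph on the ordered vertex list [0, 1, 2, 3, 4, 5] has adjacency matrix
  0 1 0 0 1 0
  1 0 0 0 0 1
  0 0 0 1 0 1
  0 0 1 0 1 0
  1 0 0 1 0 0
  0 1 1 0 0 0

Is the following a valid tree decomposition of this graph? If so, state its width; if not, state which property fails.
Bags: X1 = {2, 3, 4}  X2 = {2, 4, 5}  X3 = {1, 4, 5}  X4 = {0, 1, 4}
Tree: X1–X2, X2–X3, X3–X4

Vertex coverage: the bags together contain {0, 1, 2, 3, 4, 5}, the full vertex set. Edge coverage: each edge of G has both endpoints in at least one bag. Running intersection: for every vertex, the bags containing it form a connected subtree. All three properties hold, so this is a valid tree decomposition of width max|bag| − 1 = 2, and hence tw(G) ≤ 2.

Yes; width 2.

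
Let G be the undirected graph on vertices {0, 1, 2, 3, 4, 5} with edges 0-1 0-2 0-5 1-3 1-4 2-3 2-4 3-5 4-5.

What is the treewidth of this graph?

3

A width-3 tree decomposition is:
Bags: B1 = {1, 2, 4, 5}  B2 = {1, 2, 3, 5}  B3 = {0, 1, 2, 5}
Tree: B1–B2, B2–B3
Every bag has size at most 4, so the width is 4 − 1 = 3 and tw(G) ≤ 3. For the lower bound: the 4 vertex sets {4,5}, {2,3}, {1}, {0} are disjoint, each induces a connected subgraph, and every pair is joined by at least one edge of G. Contracting each set to a single vertex therefore yields K_{4} as a minor, and since treewidth is minor-monotone, tw(G) ≥ tw(K_{4}) = 3. Combining the bounds, tw(G) = 3.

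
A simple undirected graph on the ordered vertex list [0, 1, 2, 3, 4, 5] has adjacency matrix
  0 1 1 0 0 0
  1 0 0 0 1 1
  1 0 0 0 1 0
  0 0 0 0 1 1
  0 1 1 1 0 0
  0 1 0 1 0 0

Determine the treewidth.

2

A width-2 tree decomposition is:
Bags: B1 = {3, 4, 5}  B2 = {1, 4, 5}  B3 = {1, 2, 4}  B4 = {0, 1, 2}
Tree: B1–B2, B2–B3, B3–B4
Every bag has size at most 3, so the width is 3 − 1 = 2 and tw(G) ≤ 2. For the lower bound, G contains the cycle 3–5–1–4–3, so G is not a forest; only forests have treewidth ≤ 1, hence tw(G) ≥ 2. The upper and lower bounds meet at 2, so that is the treewidth.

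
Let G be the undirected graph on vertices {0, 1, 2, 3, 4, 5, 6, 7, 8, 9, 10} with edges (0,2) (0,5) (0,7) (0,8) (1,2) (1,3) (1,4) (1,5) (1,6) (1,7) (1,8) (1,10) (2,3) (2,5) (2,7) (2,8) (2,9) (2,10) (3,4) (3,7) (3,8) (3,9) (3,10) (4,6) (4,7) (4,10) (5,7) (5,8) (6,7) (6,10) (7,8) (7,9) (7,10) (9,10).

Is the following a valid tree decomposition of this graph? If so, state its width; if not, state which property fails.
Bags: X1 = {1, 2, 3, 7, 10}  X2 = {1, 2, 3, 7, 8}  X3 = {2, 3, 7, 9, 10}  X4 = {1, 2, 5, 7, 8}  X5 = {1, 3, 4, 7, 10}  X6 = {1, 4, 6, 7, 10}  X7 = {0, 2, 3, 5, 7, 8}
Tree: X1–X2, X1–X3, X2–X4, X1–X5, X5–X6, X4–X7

No — bags containing vertex 3 are not connected in the tree.

A tree decomposition must satisfy three properties: every vertex lies in some bag; for every edge, both endpoints lie together in some bag; and for every vertex, the bags containing it form a connected subtree. Here bags containing vertex 3 are not connected in the tree, so the decomposition is invalid.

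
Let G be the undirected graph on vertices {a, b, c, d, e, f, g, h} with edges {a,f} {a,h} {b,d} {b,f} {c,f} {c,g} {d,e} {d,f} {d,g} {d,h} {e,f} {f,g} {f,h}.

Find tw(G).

A width-2 tree decomposition is:
Bags: B1 = {d, f, h}  B2 = {b, d, f}  B3 = {a, f, h}  B4 = {d, f, g}  B5 = {c, f, g}  B6 = {d, e, f}
Tree: B1–B2, B1–B3, B2–B4, B4–B5, B2–B6
The largest bag has 3 vertices, giving width 2; this decomposition certifies tw(G) ≤ 2. Conversely, {d, f, g} is a clique of size 3, and the vertices of any clique must share a bag in every tree decomposition; so some bag has ≥ 3 vertices and tw(G) ≥ 2. Hence tw(G) = 2 exactly.

2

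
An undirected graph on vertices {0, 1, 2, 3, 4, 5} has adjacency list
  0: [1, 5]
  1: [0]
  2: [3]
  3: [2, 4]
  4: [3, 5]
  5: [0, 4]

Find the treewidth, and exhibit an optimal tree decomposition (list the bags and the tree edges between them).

The largest bag has 2 vertices, giving width 1; this decomposition certifies tw(G) ≤ 1. G has an edge, so its treewidth is at least 1. The upper and lower bounds meet at 1, so that is the treewidth.

Treewidth 1.
One optimal decomposition is:
Bags: B1 = {0, 1}  B2 = {0, 5}  B3 = {4, 5}  B4 = {3, 4}  B5 = {2, 3}
Tree: B1–B2, B2–B3, B3–B4, B4–B5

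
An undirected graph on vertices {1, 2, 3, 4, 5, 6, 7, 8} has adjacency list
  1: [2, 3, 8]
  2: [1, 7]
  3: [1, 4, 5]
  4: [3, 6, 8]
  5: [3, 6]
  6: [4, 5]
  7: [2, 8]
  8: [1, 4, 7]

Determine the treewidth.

2

A width-2 tree decomposition is:
Bags: B1 = {2, 7, 8}  B2 = {1, 2, 8}  B3 = {1, 4, 8}  B4 = {1, 3, 4}  B5 = {3, 4, 6}  B6 = {3, 5, 6}
Tree: B1–B2, B2–B3, B3–B4, B4–B5, B5–B6
The largest bag has 3 vertices, giving width 2; this decomposition certifies tw(G) ≤ 2. The edges 7–2–1–8–7 form a cycle, so G is not a tree and its treewidth is at least 2. Hence tw(G) = 2 exactly.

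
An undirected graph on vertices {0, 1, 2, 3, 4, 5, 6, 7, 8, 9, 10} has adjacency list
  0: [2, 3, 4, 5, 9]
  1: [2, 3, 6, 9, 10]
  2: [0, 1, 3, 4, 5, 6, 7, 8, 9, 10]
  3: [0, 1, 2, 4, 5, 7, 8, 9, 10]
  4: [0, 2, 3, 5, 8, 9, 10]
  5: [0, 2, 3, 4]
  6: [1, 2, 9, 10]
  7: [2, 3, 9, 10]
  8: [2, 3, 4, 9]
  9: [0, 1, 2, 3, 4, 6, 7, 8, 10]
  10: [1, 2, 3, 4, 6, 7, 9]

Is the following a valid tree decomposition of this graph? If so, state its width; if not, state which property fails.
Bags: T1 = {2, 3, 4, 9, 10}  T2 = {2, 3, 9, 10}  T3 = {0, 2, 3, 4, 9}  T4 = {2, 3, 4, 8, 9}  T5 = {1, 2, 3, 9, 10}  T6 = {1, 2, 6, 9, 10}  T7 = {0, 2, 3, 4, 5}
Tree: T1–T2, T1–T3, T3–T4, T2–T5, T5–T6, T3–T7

No — vertex 7 appears in no bag.

A tree decomposition must satisfy three properties: every vertex lies in some bag; for every edge, both endpoints lie together in some bag; and for every vertex, the bags containing it form a connected subtree. Here vertex 7 appears in no bag, so the decomposition is invalid.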